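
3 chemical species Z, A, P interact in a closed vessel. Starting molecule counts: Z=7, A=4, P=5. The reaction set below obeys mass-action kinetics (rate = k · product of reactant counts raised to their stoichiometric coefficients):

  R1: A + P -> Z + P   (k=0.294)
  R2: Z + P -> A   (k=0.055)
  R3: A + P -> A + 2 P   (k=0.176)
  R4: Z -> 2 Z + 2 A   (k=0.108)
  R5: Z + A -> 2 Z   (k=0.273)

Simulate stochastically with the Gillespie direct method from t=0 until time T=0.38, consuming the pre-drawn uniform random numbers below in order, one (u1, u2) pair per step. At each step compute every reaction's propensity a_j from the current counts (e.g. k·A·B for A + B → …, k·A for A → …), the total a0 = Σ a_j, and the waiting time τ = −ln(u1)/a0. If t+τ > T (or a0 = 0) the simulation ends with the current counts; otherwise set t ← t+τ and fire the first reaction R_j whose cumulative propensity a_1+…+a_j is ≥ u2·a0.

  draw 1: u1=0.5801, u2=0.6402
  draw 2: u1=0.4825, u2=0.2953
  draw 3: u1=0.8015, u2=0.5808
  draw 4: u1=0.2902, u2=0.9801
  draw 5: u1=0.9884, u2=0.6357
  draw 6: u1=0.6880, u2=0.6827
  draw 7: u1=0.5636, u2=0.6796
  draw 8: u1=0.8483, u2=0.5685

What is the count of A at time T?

A at T = 2

t=0.000: Z=7 A=4 P=5
Draw 1: a1=5.880, a2=1.925, a3=3.520, a4=0.756, a5=7.644, a0=19.725; τ=−ln(0.5801)/19.725=0.028 → t=0.028; u2·a0=0.6402·19.725=12.628; a1+…+a4=12.081 < 12.628 ≤ a1+…+a5=19.725 → R5 fires; Z=8 A=3 P=5
Draw 2: a1=4.410, a2=2.200, a3=2.640, a4=0.864, a5=6.552, a0=16.666; τ=−ln(0.4825)/16.666=0.044 → t=0.071; u2·a0=0.2953·16.666=4.921; a1=4.410 < 4.921 ≤ a1+a2=6.610 → R2 fires; Z=7 A=4 P=4
Draw 3: a1=4.704, a2=1.540, a3=2.816, a4=0.756, a5=7.644, a0=17.460; τ=−ln(0.8015)/17.460=0.013 → t=0.084; u2·a0=0.5808·17.460=10.141; a1+…+a4=9.816 < 10.141 ≤ a1+…+a5=17.460 → R5 fires; Z=8 A=3 P=4
Draw 4: a1=3.528, a2=1.760, a3=2.112, a4=0.864, a5=6.552, a0=14.816; τ=−ln(0.2902)/14.816=0.084 → t=0.168; u2·a0=0.9801·14.816=14.521; a1+…+a4=8.264 < 14.521 ≤ a1+…+a5=14.816 → R5 fires; Z=9 A=2 P=4
Draw 5: a1=2.352, a2=1.980, a3=1.408, a4=0.972, a5=4.914, a0=11.626; τ=−ln(0.9884)/11.626=0.001 → t=0.169; u2·a0=0.6357·11.626=7.391; a1+…+a4=6.712 < 7.391 ≤ a1+…+a5=11.626 → R5 fires; Z=10 A=1 P=4
Draw 6: a1=1.176, a2=2.200, a3=0.704, a4=1.080, a5=2.730, a0=7.890; τ=−ln(0.6880)/7.890=0.047 → t=0.216; u2·a0=0.6827·7.890=5.387; a1+…+a4=5.160 < 5.387 ≤ a1+…+a5=7.890 → R5 fires; Z=11 A=0 P=4
Draw 7: a1=0.000, a2=2.420, a3=0.000, a4=1.188, a5=0.000, a0=3.608; τ=−ln(0.5636)/3.608=0.159 → t=0.375; u2·a0=0.6796·3.608=2.452; a1+…+a3=2.420 < 2.452 ≤ a1+…+a4=3.608 → R4 fires; Z=12 A=2 P=4
Draw 8: a1=2.352, a2=2.640, a3=1.408, a4=1.296, a5=6.552, a0=14.248; τ=−ln(0.8483)/14.248=0.012 → t=0.386 > T=0.38: stop.
Read off A at T=0.38: 2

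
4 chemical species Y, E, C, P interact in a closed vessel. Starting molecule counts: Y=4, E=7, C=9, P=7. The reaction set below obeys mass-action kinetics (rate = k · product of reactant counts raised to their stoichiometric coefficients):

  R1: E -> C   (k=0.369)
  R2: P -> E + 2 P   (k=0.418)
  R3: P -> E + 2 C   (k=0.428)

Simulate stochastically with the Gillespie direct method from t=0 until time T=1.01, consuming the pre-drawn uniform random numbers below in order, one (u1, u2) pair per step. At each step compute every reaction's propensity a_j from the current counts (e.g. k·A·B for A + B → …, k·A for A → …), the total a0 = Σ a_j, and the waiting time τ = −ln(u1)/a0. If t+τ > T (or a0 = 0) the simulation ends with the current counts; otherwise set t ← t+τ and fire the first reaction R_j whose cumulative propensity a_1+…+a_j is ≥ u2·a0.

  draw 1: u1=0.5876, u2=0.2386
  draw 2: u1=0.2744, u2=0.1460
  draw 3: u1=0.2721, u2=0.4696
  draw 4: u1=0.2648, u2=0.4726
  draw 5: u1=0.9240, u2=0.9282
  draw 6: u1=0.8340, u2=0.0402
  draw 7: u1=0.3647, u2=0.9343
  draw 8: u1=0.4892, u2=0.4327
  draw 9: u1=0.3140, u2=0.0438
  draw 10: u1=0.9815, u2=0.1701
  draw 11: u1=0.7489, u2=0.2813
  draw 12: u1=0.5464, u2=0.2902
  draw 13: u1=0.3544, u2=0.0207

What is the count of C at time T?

t=0.000: Y=4 E=7 C=9 P=7
Draw 1: a1=2.583, a2=2.926, a3=2.996, a0=8.505; τ=−ln(0.5876)/8.505=0.063 → t=0.063; u2·a0=0.2386·8.505=2.029 ≤ a1=2.583 → R1 fires; Y=4 E=6 C=10 P=7
Draw 2: a1=2.214, a2=2.926, a3=2.996, a0=8.136; τ=−ln(0.2744)/8.136=0.159 → t=0.221; u2·a0=0.1460·8.136=1.188 ≤ a1=2.214 → R1 fires; Y=4 E=5 C=11 P=7
Draw 3: a1=1.845, a2=2.926, a3=2.996, a0=7.767; τ=−ln(0.2721)/7.767=0.168 → t=0.389; u2·a0=0.4696·7.767=3.647; a1=1.845 < 3.647 ≤ a1+a2=4.771 → R2 fires; Y=4 E=6 C=11 P=8
Draw 4: a1=2.214, a2=3.344, a3=3.424, a0=8.982; τ=−ln(0.2648)/8.982=0.148 → t=0.537; u2·a0=0.4726·8.982=4.245; a1=2.214 < 4.245 ≤ a1+a2=5.558 → R2 fires; Y=4 E=7 C=11 P=9
Draw 5: a1=2.583, a2=3.762, a3=3.852, a0=10.197; τ=−ln(0.9240)/10.197=0.008 → t=0.545; u2·a0=0.9282·10.197=9.465; a1+a2=6.345 < 9.465 ≤ a1+…+a3=10.197 → R3 fires; Y=4 E=8 C=13 P=8
Draw 6: a1=2.952, a2=3.344, a3=3.424, a0=9.720; τ=−ln(0.8340)/9.720=0.019 → t=0.563; u2·a0=0.0402·9.720=0.391 ≤ a1=2.952 → R1 fires; Y=4 E=7 C=14 P=8
Draw 7: a1=2.583, a2=3.344, a3=3.424, a0=9.351; τ=−ln(0.3647)/9.351=0.108 → t=0.671; u2·a0=0.9343·9.351=8.737; a1+a2=5.927 < 8.737 ≤ a1+…+a3=9.351 → R3 fires; Y=4 E=8 C=16 P=7
Draw 8: a1=2.952, a2=2.926, a3=2.996, a0=8.874; τ=−ln(0.4892)/8.874=0.081 → t=0.752; u2·a0=0.4327·8.874=3.840; a1=2.952 < 3.840 ≤ a1+a2=5.878 → R2 fires; Y=4 E=9 C=16 P=8
Draw 9: a1=3.321, a2=3.344, a3=3.424, a0=10.089; τ=−ln(0.3140)/10.089=0.115 → t=0.867; u2·a0=0.0438·10.089=0.442 ≤ a1=3.321 → R1 fires; Y=4 E=8 C=17 P=8
Draw 10: a1=2.952, a2=3.344, a3=3.424, a0=9.720; τ=−ln(0.9815)/9.720=0.002 → t=0.869; u2·a0=0.1701·9.720=1.653 ≤ a1=2.952 → R1 fires; Y=4 E=7 C=18 P=8
Draw 11: a1=2.583, a2=3.344, a3=3.424, a0=9.351; τ=−ln(0.7489)/9.351=0.031 → t=0.900; u2·a0=0.2813·9.351=2.630; a1=2.583 < 2.630 ≤ a1+a2=5.927 → R2 fires; Y=4 E=8 C=18 P=9
Draw 12: a1=2.952, a2=3.762, a3=3.852, a0=10.566; τ=−ln(0.5464)/10.566=0.057 → t=0.957; u2·a0=0.2902·10.566=3.066; a1=2.952 < 3.066 ≤ a1+a2=6.714 → R2 fires; Y=4 E=9 C=18 P=10
Draw 13: a1=3.321, a2=4.180, a3=4.280, a0=11.781; τ=−ln(0.3544)/11.781=0.088 → t=1.045 > T=1.01: stop.
Read off C at T=1.01: 18

C at T = 18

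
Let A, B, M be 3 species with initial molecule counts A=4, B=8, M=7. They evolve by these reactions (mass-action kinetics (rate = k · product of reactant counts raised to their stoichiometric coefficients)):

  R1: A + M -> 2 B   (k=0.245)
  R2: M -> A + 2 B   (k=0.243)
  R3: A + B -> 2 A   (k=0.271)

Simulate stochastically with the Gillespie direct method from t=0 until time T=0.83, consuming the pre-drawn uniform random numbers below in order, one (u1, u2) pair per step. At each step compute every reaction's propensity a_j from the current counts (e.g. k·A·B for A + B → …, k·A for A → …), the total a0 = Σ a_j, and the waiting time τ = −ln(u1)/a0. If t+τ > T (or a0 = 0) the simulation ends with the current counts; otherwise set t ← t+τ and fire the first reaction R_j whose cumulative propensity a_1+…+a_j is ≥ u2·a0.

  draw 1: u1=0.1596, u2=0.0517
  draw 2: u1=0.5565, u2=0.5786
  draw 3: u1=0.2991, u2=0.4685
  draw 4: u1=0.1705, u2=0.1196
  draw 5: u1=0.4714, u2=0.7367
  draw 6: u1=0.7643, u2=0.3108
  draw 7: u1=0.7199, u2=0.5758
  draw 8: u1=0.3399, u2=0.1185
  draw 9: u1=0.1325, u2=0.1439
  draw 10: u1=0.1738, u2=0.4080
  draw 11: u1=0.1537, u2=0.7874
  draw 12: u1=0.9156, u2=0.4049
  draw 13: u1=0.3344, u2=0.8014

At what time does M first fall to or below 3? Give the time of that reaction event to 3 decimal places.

Threshold first reached at t = 0.442

t=0.000: A=4 B=8 M=7
Draw 1: a1=6.860, a2=1.701, a3=8.672, a0=17.233; τ=−ln(0.1596)/17.233=0.106 → t=0.106; u2·a0=0.0517·17.233=0.891 ≤ a1=6.860 → R1 fires; A=3 B=10 M=6
Draw 2: a1=4.410, a2=1.458, a3=8.130, a0=13.998; τ=−ln(0.5565)/13.998=0.042 → t=0.148; u2·a0=0.5786·13.998=8.099; a1+a2=5.868 < 8.099 ≤ a1+…+a3=13.998 → R3 fires; A=4 B=9 M=6
Draw 3: a1=5.880, a2=1.458, a3=9.756, a0=17.094; τ=−ln(0.2991)/17.094=0.071 → t=0.219; u2·a0=0.4685·17.094=8.009; a1+a2=7.338 < 8.009 ≤ a1+…+a3=17.094 → R3 fires; A=5 B=8 M=6
Draw 4: a1=7.350, a2=1.458, a3=10.840, a0=19.648; τ=−ln(0.1705)/19.648=0.090 → t=0.309; u2·a0=0.1196·19.648=2.350 ≤ a1=7.350 → R1 fires; A=4 B=10 M=5
Draw 5: a1=4.900, a2=1.215, a3=10.840, a0=16.955; τ=−ln(0.4714)/16.955=0.044 → t=0.353; u2·a0=0.7367·16.955=12.491; a1+a2=6.115 < 12.491 ≤ a1+…+a3=16.955 → R3 fires; A=5 B=9 M=5
Draw 6: a1=6.125, a2=1.215, a3=12.195, a0=19.535; τ=−ln(0.7643)/19.535=0.014 → t=0.367; u2·a0=0.3108·19.535=6.071 ≤ a1=6.125 → R1 fires; A=4 B=11 M=4
Draw 7: a1=3.920, a2=0.972, a3=11.924, a0=16.816; τ=−ln(0.7199)/16.816=0.020 → t=0.387; u2·a0=0.5758·16.816=9.683; a1+a2=4.892 < 9.683 ≤ a1+…+a3=16.816 → R3 fires; A=5 B=10 M=4
Draw 8: a1=4.900, a2=0.972, a3=13.550, a0=19.422; τ=−ln(0.3399)/19.422=0.056 → t=0.442; u2·a0=0.1185·19.422=2.302 ≤ a1=4.900 → R1 fires; A=4 B=12 M=3
Draw 9: a1=2.940, a2=0.729, a3=13.008, a0=16.677; τ=−ln(0.1325)/16.677=0.121 → t=0.563; u2·a0=0.1439·16.677=2.400 ≤ a1=2.940 → R1 fires; A=3 B=14 M=2
Draw 10: a1=1.470, a2=0.486, a3=11.382, a0=13.338; τ=−ln(0.1738)/13.338=0.131 → t=0.695; u2·a0=0.4080·13.338=5.442; a1+a2=1.956 < 5.442 ≤ a1+…+a3=13.338 → R3 fires; A=4 B=13 M=2
Draw 11: a1=1.960, a2=0.486, a3=14.092, a0=16.538; τ=−ln(0.1537)/16.538=0.113 → t=0.808; u2·a0=0.7874·16.538=13.022; a1+a2=2.446 < 13.022 ≤ a1+…+a3=16.538 → R3 fires; A=5 B=12 M=2
Draw 12: a1=2.450, a2=0.486, a3=16.260, a0=19.196; τ=−ln(0.9156)/19.196=0.005 → t=0.812; u2·a0=0.4049·19.196=7.772; a1+a2=2.936 < 7.772 ≤ a1+…+a3=19.196 → R3 fires; A=6 B=11 M=2
Draw 13: a1=2.940, a2=0.486, a3=17.886, a0=21.312; τ=−ln(0.3344)/21.312=0.051 → t=0.864 > T=0.83: stop.
M first becomes ≤ 3 when it reaches 3 at the event at t=0.442.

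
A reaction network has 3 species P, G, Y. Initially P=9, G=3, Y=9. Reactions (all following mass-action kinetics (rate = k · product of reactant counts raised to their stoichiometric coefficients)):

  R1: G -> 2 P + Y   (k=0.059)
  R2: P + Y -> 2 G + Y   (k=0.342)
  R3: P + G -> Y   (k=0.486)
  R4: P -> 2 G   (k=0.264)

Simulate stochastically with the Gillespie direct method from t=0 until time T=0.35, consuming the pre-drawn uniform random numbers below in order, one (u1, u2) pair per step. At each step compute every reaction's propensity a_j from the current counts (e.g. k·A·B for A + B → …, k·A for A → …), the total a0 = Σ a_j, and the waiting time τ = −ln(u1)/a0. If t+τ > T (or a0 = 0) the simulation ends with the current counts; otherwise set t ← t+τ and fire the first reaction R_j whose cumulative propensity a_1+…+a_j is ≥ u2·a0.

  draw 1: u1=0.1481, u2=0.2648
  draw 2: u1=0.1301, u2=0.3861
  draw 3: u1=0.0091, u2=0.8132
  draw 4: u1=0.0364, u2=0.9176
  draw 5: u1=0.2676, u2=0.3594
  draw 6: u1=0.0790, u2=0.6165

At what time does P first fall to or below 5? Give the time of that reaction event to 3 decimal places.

Threshold first reached at t = 0.270

t=0.000: P=9 G=3 Y=9
Draw 1: a1=0.177, a2=27.702, a3=13.122, a4=2.376, a0=43.377; τ=−ln(0.1481)/43.377=0.044 → t=0.044; u2·a0=0.2648·43.377=11.486; a1=0.177 < 11.486 ≤ a1+a2=27.879 → R2 fires; P=8 G=5 Y=9
Draw 2: a1=0.295, a2=24.624, a3=19.440, a4=2.112, a0=46.471; τ=−ln(0.1301)/46.471=0.044 → t=0.088; u2·a0=0.3861·46.471=17.942; a1=0.295 < 17.942 ≤ a1+a2=24.919 → R2 fires; P=7 G=7 Y=9
Draw 3: a1=0.413, a2=21.546, a3=23.814, a4=1.848, a0=47.621; τ=−ln(0.0091)/47.621=0.099 → t=0.187; u2·a0=0.8132·47.621=38.725; a1+a2=21.959 < 38.725 ≤ a1+…+a3=45.773 → R3 fires; P=6 G=6 Y=10
Draw 4: a1=0.354, a2=20.520, a3=17.496, a4=1.584, a0=39.954; τ=−ln(0.0364)/39.954=0.083 → t=0.270; u2·a0=0.9176·39.954=36.662; a1+a2=20.874 < 36.662 ≤ a1+…+a3=38.370 → R3 fires; P=5 G=5 Y=11
Draw 5: a1=0.295, a2=18.810, a3=12.150, a4=1.320, a0=32.575; τ=−ln(0.2676)/32.575=0.040 → t=0.310; u2·a0=0.3594·32.575=11.707; a1=0.295 < 11.707 ≤ a1+a2=19.105 → R2 fires; P=4 G=7 Y=11
Draw 6: a1=0.413, a2=15.048, a3=13.608, a4=1.056, a0=30.125; τ=−ln(0.0790)/30.125=0.084 → t=0.394 > T=0.35: stop.
P first becomes ≤ 5 when it reaches 5 at the event at t=0.270.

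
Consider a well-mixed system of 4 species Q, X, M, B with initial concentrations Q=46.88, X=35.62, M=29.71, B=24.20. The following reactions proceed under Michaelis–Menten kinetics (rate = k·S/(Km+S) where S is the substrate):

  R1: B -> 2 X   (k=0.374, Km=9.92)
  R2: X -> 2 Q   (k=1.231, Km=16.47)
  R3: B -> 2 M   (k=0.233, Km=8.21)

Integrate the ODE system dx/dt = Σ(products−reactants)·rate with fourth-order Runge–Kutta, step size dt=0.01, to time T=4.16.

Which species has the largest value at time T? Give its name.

RK4 with dt=0.01: 416 steps to T=4.16. Trajectory (selected grid times):
t=0.00: Q=46.88 X=35.62 M=29.71 B=24.20
t=0.46: Q=47.65 X=35.48 M=29.87 B=24.00
t=0.92: Q=48.43 X=35.33 M=30.03 B=23.80
t=1.39: Q=49.22 X=35.19 M=30.19 B=23.59
t=1.85: Q=49.99 X=35.04 M=30.35 B=23.39
t=2.31: Q=50.76 X=34.90 M=30.51 B=23.19
t=2.77: Q=51.53 X=34.76 M=30.67 B=22.99
t=3.24: Q=52.31 X=34.61 M=30.83 B=22.79
t=3.70: Q=53.08 X=34.46 M=30.99 B=22.59
t=4.16: Q=53.84 X=34.32 M=31.14 B=22.39
At T=4.16: Q=53.84 X=34.32 M=31.14 B=22.39; the largest is Q.

Dominant species at T: Q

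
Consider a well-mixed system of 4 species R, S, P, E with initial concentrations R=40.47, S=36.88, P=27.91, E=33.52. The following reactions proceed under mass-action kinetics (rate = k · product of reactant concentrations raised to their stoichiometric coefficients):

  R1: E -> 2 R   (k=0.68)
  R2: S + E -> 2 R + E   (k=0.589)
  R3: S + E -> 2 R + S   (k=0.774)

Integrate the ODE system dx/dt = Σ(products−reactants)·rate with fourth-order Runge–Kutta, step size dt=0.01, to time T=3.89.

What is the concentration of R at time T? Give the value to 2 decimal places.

RK4 with dt=0.01: 389 steps to T=3.89. Trajectory (selected grid times):
t=0.00: R=40.47 S=36.88 P=27.91 E=33.52
t=0.43: R=156.10 S=12.44 P=27.91 E=0.15
t=0.86: R=156.60 S=12.34 P=27.91 E=0.00
t=1.30: R=156.60 S=12.33 P=27.91 E=0.00
t=1.73: R=156.60 S=12.33 P=27.91 E=0.00
t=2.16: R=156.60 S=12.33 P=27.91 E=0.00
t=2.59: R=156.60 S=12.33 P=27.91 E=0.00
t=3.03: R=156.60 S=12.33 P=27.91 E=0.00
t=3.46: R=156.60 S=12.33 P=27.91 E=0.00
t=3.89: R=156.60 S=12.33 P=27.91 E=0.00
Read off R at T=3.89: 156.60

R at T = 156.60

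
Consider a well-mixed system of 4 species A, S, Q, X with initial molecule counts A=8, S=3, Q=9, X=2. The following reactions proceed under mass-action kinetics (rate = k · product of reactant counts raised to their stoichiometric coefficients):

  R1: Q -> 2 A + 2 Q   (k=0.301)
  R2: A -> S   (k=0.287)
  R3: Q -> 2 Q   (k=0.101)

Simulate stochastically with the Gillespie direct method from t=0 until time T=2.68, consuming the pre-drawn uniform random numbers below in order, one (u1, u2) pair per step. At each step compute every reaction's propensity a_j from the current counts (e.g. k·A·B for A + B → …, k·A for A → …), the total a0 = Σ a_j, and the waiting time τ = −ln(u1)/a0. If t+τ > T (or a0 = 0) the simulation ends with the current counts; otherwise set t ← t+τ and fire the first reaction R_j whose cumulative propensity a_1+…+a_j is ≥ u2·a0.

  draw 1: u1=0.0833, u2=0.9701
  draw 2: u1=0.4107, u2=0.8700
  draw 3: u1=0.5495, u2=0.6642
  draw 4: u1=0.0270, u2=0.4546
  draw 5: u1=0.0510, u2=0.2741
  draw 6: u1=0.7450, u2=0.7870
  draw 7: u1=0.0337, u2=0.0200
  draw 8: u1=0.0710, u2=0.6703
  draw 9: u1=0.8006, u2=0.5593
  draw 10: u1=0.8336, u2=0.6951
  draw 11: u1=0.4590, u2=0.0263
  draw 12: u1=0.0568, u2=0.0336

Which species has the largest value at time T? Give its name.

Dominant species at T: Q

t=0.000: A=8 S=3 Q=9 X=2
Draw 1: a1=2.709, a2=2.296, a3=0.909, a0=5.914; τ=−ln(0.0833)/5.914=0.420 → t=0.420; u2·a0=0.9701·5.914=5.737; a1+a2=5.005 < 5.737 ≤ a1+…+a3=5.914 → R3 fires; A=8 S=3 Q=10 X=2
Draw 2: a1=3.010, a2=2.296, a3=1.010, a0=6.316; τ=−ln(0.4107)/6.316=0.141 → t=0.561; u2·a0=0.8700·6.316=5.495; a1+a2=5.306 < 5.495 ≤ a1+…+a3=6.316 → R3 fires; A=8 S=3 Q=11 X=2
Draw 3: a1=3.311, a2=2.296, a3=1.111, a0=6.718; τ=−ln(0.5495)/6.718=0.089 → t=0.650; u2·a0=0.6642·6.718=4.462; a1=3.311 < 4.462 ≤ a1+a2=5.607 → R2 fires; A=7 S=4 Q=11 X=2
Draw 4: a1=3.311, a2=2.009, a3=1.111, a0=6.431; τ=−ln(0.0270)/6.431=0.562 → t=1.212; u2·a0=0.4546·6.431=2.924 ≤ a1=3.311 → R1 fires; A=9 S=4 Q=12 X=2
Draw 5: a1=3.612, a2=2.583, a3=1.212, a0=7.407; τ=−ln(0.0510)/7.407=0.402 → t=1.614; u2·a0=0.2741·7.407=2.030 ≤ a1=3.612 → R1 fires; A=11 S=4 Q=13 X=2
Draw 6: a1=3.913, a2=3.157, a3=1.313, a0=8.383; τ=−ln(0.7450)/8.383=0.035 → t=1.649; u2·a0=0.7870·8.383=6.597; a1=3.913 < 6.597 ≤ a1+a2=7.070 → R2 fires; A=10 S=5 Q=13 X=2
Draw 7: a1=3.913, a2=2.870, a3=1.313, a0=8.096; τ=−ln(0.0337)/8.096=0.419 → t=2.068; u2·a0=0.0200·8.096=0.162 ≤ a1=3.913 → R1 fires; A=12 S=5 Q=14 X=2
Draw 8: a1=4.214, a2=3.444, a3=1.414, a0=9.072; τ=−ln(0.0710)/9.072=0.292 → t=2.359; u2·a0=0.6703·9.072=6.081; a1=4.214 < 6.081 ≤ a1+a2=7.658 → R2 fires; A=11 S=6 Q=14 X=2
Draw 9: a1=4.214, a2=3.157, a3=1.414, a0=8.785; τ=−ln(0.8006)/8.785=0.025 → t=2.384; u2·a0=0.5593·8.785=4.913; a1=4.214 < 4.913 ≤ a1+a2=7.371 → R2 fires; A=10 S=7 Q=14 X=2
Draw 10: a1=4.214, a2=2.870, a3=1.414, a0=8.498; τ=−ln(0.8336)/8.498=0.021 → t=2.406; u2·a0=0.6951·8.498=5.907; a1=4.214 < 5.907 ≤ a1+a2=7.084 → R2 fires; A=9 S=8 Q=14 X=2
Draw 11: a1=4.214, a2=2.583, a3=1.414, a0=8.211; τ=−ln(0.4590)/8.211=0.095 → t=2.501; u2·a0=0.0263·8.211=0.216 ≤ a1=4.214 → R1 fires; A=11 S=8 Q=15 X=2
Draw 12: a1=4.515, a2=3.157, a3=1.515, a0=9.187; τ=−ln(0.0568)/9.187=0.312 → t=2.813 > T=2.68: stop.
At T=2.68: A=11 S=8 Q=15 X=2; the largest is Q.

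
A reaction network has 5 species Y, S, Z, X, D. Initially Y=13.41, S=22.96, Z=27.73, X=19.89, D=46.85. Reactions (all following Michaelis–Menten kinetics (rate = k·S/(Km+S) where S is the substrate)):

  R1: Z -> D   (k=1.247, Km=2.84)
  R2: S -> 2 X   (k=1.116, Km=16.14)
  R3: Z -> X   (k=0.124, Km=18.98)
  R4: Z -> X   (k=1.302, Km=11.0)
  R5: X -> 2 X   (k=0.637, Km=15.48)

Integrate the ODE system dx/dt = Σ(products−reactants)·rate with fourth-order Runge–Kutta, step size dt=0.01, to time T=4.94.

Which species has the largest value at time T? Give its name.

Dominant species at T: D

RK4 with dt=0.01: 494 steps to T=4.94. Trajectory (selected grid times):
t=0.00: Y=13.41 S=22.96 Z=27.73 X=19.89 D=46.85
t=0.55: Y=13.41 S=22.60 Z=26.56 X=21.36 D=47.47
t=1.10: Y=13.41 S=22.24 Z=25.40 X=22.82 D=48.09
t=1.65: Y=13.41 S=21.89 Z=24.25 X=24.28 D=48.70
t=2.20: Y=13.41 S=21.54 Z=23.11 X=25.72 D=49.32
t=2.74: Y=13.41 S=21.19 Z=22.00 X=27.14 D=49.92
t=3.29: Y=13.41 S=20.85 Z=20.89 X=28.56 D=50.52
t=3.84: Y=13.41 S=20.50 Z=19.79 X=29.98 D=51.12
t=4.39: Y=13.41 S=20.16 Z=18.70 X=31.39 D=51.72
t=4.94: Y=13.41 S=19.82 Z=17.63 X=32.79 D=52.31
At T=4.94: Y=13.41 S=19.82 Z=17.63 X=32.79 D=52.31; the largest is D.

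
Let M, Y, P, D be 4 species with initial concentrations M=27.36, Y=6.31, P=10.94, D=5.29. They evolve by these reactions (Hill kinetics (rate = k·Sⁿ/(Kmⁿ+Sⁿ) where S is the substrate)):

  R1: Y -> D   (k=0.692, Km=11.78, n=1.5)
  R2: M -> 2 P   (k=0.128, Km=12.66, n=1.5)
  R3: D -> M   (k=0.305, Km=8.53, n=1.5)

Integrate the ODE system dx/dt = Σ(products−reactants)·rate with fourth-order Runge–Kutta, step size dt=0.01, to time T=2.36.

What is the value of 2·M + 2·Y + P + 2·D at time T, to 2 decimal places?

Value at T = 88.86

Check how each reaction changes W = 2·M + 2·Y + P + 2·D (weight of products minus weight of reactants):
R1: Y -> D: (2·1) − (2·1) = 2 − 2 = 0
R2: M -> 2 P: (1·2) − (2·1) = 2 − 2 = 0
R3: D -> M: (2·1) − (2·1) = 2 − 2 = 0
Every reaction leaves W unchanged, so W is conserved and no simulation is needed: W(T) = W(0) = 2·27.36 + 2·6.31 + 10.94 + 2·5.29 = 88.86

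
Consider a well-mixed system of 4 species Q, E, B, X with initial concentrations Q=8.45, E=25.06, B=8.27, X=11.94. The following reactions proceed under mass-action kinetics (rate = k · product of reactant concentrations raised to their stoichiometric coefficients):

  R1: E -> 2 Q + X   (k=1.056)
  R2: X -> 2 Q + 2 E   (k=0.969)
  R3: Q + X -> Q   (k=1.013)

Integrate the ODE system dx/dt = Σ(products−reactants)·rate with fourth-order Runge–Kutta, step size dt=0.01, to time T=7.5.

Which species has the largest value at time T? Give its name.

RK4 with dt=0.01: 750 steps to T=7.5. Trajectory (selected grid times):
t=0.00: Q=8.45 E=25.06 B=8.27 X=11.94
t=0.83: Q=43.37 E=11.88 B=8.27 X=0.29
t=1.67: Q=57.83 E=5.06 B=8.27 X=0.09
t=2.50: Q=63.90 E=2.16 B=8.27 X=0.04
t=3.33: Q=66.49 E=0.92 B=8.27 X=0.01
t=4.17: Q=67.61 E=0.39 B=8.27 X=0.01
t=5.00: Q=68.07 E=0.17 B=8.27 X=0.00
t=5.83: Q=68.27 E=0.07 B=8.27 X=0.00
t=6.67: Q=68.36 E=0.03 B=8.27 X=0.00
t=7.50: Q=68.40 E=0.01 B=8.27 X=0.00
At T=7.5: Q=68.40 E=0.01 B=8.27 X=0.00; the largest is Q.

Dominant species at T: Q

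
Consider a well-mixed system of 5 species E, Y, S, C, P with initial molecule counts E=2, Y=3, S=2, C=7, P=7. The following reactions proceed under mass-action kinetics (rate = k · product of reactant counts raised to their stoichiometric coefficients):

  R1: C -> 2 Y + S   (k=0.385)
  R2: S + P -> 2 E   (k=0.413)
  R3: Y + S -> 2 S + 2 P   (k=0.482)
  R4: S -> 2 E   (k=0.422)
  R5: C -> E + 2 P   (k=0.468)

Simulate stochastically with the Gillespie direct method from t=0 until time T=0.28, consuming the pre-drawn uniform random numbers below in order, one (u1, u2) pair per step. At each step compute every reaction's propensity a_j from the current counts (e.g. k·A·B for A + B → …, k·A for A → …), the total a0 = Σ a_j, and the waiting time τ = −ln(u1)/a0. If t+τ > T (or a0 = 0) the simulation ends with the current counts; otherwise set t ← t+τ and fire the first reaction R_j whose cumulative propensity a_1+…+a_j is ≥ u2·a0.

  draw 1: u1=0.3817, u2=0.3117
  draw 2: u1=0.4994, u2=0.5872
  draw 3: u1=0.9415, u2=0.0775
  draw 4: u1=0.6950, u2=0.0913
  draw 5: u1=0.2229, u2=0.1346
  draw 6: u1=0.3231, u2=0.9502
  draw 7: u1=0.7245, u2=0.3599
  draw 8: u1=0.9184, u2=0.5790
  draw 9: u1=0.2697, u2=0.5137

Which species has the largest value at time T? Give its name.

Dominant species at T: P

t=0.000: E=2 Y=3 S=2 C=7 P=7
Draw 1: a1=2.695, a2=5.782, a3=2.892, a4=0.844, a5=3.276, a0=15.489; τ=−ln(0.3817)/15.489=0.062 → t=0.062; u2·a0=0.3117·15.489=4.828; a1=2.695 < 4.828 ≤ a1+a2=8.477 → R2 fires; E=4 Y=3 S=1 C=7 P=6
Draw 2: a1=2.695, a2=2.478, a3=1.446, a4=0.422, a5=3.276, a0=10.317; τ=−ln(0.4994)/10.317=0.067 → t=0.129; u2·a0=0.5872·10.317=6.058; a1+a2=5.173 < 6.058 ≤ a1+…+a3=6.619 → R3 fires; E=4 Y=2 S=2 C=7 P=8
Draw 3: a1=2.695, a2=6.608, a3=1.928, a4=0.844, a5=3.276, a0=15.351; τ=−ln(0.9415)/15.351=0.004 → t=0.133; u2·a0=0.0775·15.351=1.190 ≤ a1=2.695 → R1 fires; E=4 Y=4 S=3 C=6 P=8
Draw 4: a1=2.310, a2=9.912, a3=5.784, a4=1.266, a5=2.808, a0=22.080; τ=−ln(0.6950)/22.080=0.016 → t=0.150; u2·a0=0.0913·22.080=2.016 ≤ a1=2.310 → R1 fires; E=4 Y=6 S=4 C=5 P=8
Draw 5: a1=1.925, a2=13.216, a3=11.568, a4=1.688, a5=2.340, a0=30.737; τ=−ln(0.2229)/30.737=0.049 → t=0.199; u2·a0=0.1346·30.737=4.137; a1=1.925 < 4.137 ≤ a1+a2=15.141 → R2 fires; E=6 Y=6 S=3 C=5 P=7
Draw 6: a1=1.925, a2=8.673, a3=8.676, a4=1.266, a5=2.340, a0=22.880; τ=−ln(0.3231)/22.880=0.049 → t=0.248; u2·a0=0.9502·22.880=21.741; a1+…+a4=20.540 < 21.741 ≤ a1+…+a5=22.880 → R5 fires; E=7 Y=6 S=3 C=4 P=9
Draw 7: a1=1.540, a2=11.151, a3=8.676, a4=1.266, a5=1.872, a0=24.505; τ=−ln(0.7245)/24.505=0.013 → t=0.261; u2·a0=0.3599·24.505=8.819; a1=1.540 < 8.819 ≤ a1+a2=12.691 → R2 fires; E=9 Y=6 S=2 C=4 P=8
Draw 8: a1=1.540, a2=6.608, a3=5.784, a4=0.844, a5=1.872, a0=16.648; τ=−ln(0.9184)/16.648=0.005 → t=0.266; u2·a0=0.5790·16.648=9.639; a1+a2=8.148 < 9.639 ≤ a1+…+a3=13.932 → R3 fires; E=9 Y=5 S=3 C=4 P=10
Draw 9: a1=1.540, a2=12.390, a3=7.230, a4=1.266, a5=1.872, a0=24.298; τ=−ln(0.2697)/24.298=0.054 → t=0.320 > T=0.28: stop.
At T=0.28: E=9 Y=5 S=3 C=4 P=10; the largest is P.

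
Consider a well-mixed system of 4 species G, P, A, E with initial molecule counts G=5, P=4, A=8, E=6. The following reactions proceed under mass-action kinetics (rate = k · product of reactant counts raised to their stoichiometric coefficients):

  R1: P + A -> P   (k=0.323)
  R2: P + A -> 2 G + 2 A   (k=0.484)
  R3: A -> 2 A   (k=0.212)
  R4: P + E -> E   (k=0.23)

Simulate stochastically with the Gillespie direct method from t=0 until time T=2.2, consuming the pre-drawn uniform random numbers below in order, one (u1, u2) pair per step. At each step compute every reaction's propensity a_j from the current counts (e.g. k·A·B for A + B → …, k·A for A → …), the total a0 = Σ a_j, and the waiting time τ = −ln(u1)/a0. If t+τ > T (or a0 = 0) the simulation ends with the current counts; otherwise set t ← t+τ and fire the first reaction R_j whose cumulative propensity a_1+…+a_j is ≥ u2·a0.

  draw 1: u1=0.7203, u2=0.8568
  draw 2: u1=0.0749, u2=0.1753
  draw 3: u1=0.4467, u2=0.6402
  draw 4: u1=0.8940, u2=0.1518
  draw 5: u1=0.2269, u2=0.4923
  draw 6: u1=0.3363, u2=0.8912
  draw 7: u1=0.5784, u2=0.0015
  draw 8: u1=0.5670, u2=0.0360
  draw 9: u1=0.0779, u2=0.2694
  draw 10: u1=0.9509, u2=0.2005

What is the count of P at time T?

t=0.000: G=5 P=4 A=8 E=6
Draw 1: a1=10.336, a2=15.488, a3=1.696, a4=5.520, a0=33.040; τ=−ln(0.7203)/33.040=0.010 → t=0.010; u2·a0=0.8568·33.040=28.309; a1+…+a3=27.520 < 28.309 ≤ a1+…+a4=33.040 → R4 fires; G=5 P=3 A=8 E=6
Draw 2: a1=7.752, a2=11.616, a3=1.696, a4=4.140, a0=25.204; τ=−ln(0.0749)/25.204=0.103 → t=0.113; u2·a0=0.1753·25.204=4.418 ≤ a1=7.752 → R1 fires; G=5 P=3 A=7 E=6
Draw 3: a1=6.783, a2=10.164, a3=1.484, a4=4.140, a0=22.571; τ=−ln(0.4467)/22.571=0.036 → t=0.148; u2·a0=0.6402·22.571=14.450; a1=6.783 < 14.450 ≤ a1+a2=16.947 → R2 fires; G=7 P=2 A=8 E=6
Draw 4: a1=5.168, a2=7.744, a3=1.696, a4=2.760, a0=17.368; τ=−ln(0.8940)/17.368=0.006 → t=0.155; u2·a0=0.1518·17.368=2.636 ≤ a1=5.168 → R1 fires; G=7 P=2 A=7 E=6
Draw 5: a1=4.522, a2=6.776, a3=1.484, a4=2.760, a0=15.542; τ=−ln(0.2269)/15.542=0.095 → t=0.250; u2·a0=0.4923·15.542=7.651; a1=4.522 < 7.651 ≤ a1+a2=11.298 → R2 fires; G=9 P=1 A=8 E=6
Draw 6: a1=2.584, a2=3.872, a3=1.696, a4=1.380, a0=9.532; τ=−ln(0.3363)/9.532=0.114 → t=0.365; u2·a0=0.8912·9.532=8.495; a1+…+a3=8.152 < 8.495 ≤ a1+…+a4=9.532 → R4 fires; G=9 P=0 A=8 E=6
Draw 7: a1=0.000, a2=0.000, a3=1.696, a4=0.000, a0=1.696; τ=−ln(0.5784)/1.696=0.323 → t=0.687; u2·a0=0.0015·1.696=0.003; a1+a2=0.000 < 0.003 ≤ a1+…+a3=1.696 → R3 fires; G=9 P=0 A=9 E=6
Draw 8: a1=0.000, a2=0.000, a3=1.908, a4=0.000, a0=1.908; τ=−ln(0.5670)/1.908=0.297 → t=0.985; u2·a0=0.0360·1.908=0.069; a1+a2=0.000 < 0.069 ≤ a1+…+a3=1.908 → R3 fires; G=9 P=0 A=10 E=6
Draw 9: a1=0.000, a2=0.000, a3=2.120, a4=0.000, a0=2.120; τ=−ln(0.0779)/2.120=1.204 → t=2.189; u2·a0=0.2694·2.120=0.571; a1+a2=0.000 < 0.571 ≤ a1+…+a3=2.120 → R3 fires; G=9 P=0 A=11 E=6
Draw 10: a1=0.000, a2=0.000, a3=2.332, a4=0.000, a0=2.332; τ=−ln(0.9509)/2.332=0.022 → t=2.210 > T=2.2: stop.
Read off P at T=2.2: 0

P at T = 0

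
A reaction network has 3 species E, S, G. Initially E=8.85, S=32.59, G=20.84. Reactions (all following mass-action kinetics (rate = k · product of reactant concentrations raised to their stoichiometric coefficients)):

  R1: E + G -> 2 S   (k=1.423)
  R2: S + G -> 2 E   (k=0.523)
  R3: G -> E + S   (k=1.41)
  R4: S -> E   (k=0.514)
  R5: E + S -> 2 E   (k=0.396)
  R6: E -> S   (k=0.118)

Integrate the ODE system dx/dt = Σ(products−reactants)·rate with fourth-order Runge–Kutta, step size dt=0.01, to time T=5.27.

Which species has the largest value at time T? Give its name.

Dominant species at T: E

RK4 with dt=0.01: 527 steps to T=5.27. Trajectory (selected grid times):
t=0.00: E=8.85 S=32.59 G=20.84
t=0.59: E=62.66 S=0.29 G=0.00
t=1.17: E=62.66 S=0.29 G=0.00
t=1.76: E=62.66 S=0.29 G=0.00
t=2.34: E=62.66 S=0.29 G=0.00
t=2.93: E=62.66 S=0.29 G=0.00
t=3.51: E=62.66 S=0.29 G=0.00
t=4.10: E=62.66 S=0.29 G=0.00
t=4.68: E=62.66 S=0.29 G=0.00
t=5.27: E=62.66 S=0.29 G=0.00
At T=5.27: E=62.66 S=0.29 G=0.00; the largest is E.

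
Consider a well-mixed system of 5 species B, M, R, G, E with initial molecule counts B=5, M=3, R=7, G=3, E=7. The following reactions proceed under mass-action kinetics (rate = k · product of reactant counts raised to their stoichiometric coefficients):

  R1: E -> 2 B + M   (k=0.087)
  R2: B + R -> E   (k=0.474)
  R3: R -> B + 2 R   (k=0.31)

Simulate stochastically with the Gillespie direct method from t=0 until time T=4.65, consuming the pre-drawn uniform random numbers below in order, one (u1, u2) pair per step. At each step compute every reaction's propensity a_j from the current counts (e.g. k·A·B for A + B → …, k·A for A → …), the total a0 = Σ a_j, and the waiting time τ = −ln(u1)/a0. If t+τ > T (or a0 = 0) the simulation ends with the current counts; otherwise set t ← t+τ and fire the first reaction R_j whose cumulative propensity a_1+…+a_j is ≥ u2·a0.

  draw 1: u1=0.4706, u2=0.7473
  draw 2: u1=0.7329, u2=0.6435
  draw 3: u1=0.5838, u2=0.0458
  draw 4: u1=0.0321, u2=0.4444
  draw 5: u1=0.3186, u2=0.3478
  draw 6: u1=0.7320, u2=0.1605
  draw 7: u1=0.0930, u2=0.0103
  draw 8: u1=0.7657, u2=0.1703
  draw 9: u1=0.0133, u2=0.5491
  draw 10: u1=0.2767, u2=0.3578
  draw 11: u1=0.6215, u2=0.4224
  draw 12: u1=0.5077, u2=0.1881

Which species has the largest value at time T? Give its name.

Dominant species at T: E

t=0.000: B=5 M=3 R=7 G=3 E=7
Draw 1: a1=0.609, a2=16.590, a3=2.170, a0=19.369; τ=−ln(0.4706)/19.369=0.039 → t=0.039; u2·a0=0.7473·19.369=14.474; a1=0.609 < 14.474 ≤ a1+a2=17.199 → R2 fires; B=4 M=3 R=6 G=3 E=8
Draw 2: a1=0.696, a2=11.376, a3=1.860, a0=13.932; τ=−ln(0.7329)/13.932=0.022 → t=0.061; u2·a0=0.6435·13.932=8.965; a1=0.696 < 8.965 ≤ a1+a2=12.072 → R2 fires; B=3 M=3 R=5 G=3 E=9
Draw 3: a1=0.783, a2=7.110, a3=1.550, a0=9.443; τ=−ln(0.5838)/9.443=0.057 → t=0.118; u2·a0=0.0458·9.443=0.432 ≤ a1=0.783 → R1 fires; B=5 M=4 R=5 G=3 E=8
Draw 4: a1=0.696, a2=11.850, a3=1.550, a0=14.096; τ=−ln(0.0321)/14.096=0.244 → t=0.362; u2·a0=0.4444·14.096=6.264; a1=0.696 < 6.264 ≤ a1+a2=12.546 → R2 fires; B=4 M=4 R=4 G=3 E=9
Draw 5: a1=0.783, a2=7.584, a3=1.240, a0=9.607; τ=−ln(0.3186)/9.607=0.119 → t=0.481; u2·a0=0.3478·9.607=3.341; a1=0.783 < 3.341 ≤ a1+a2=8.367 → R2 fires; B=3 M=4 R=3 G=3 E=10
Draw 6: a1=0.870, a2=4.266, a3=0.930, a0=6.066; τ=−ln(0.7320)/6.066=0.051 → t=0.533; u2·a0=0.1605·6.066=0.974; a1=0.870 < 0.974 ≤ a1+a2=5.136 → R2 fires; B=2 M=4 R=2 G=3 E=11
Draw 7: a1=0.957, a2=1.896, a3=0.620, a0=3.473; τ=−ln(0.0930)/3.473=0.684 → t=1.217; u2·a0=0.0103·3.473=0.036 ≤ a1=0.957 → R1 fires; B=4 M=5 R=2 G=3 E=10
Draw 8: a1=0.870, a2=3.792, a3=0.620, a0=5.282; τ=−ln(0.7657)/5.282=0.051 → t=1.267; u2·a0=0.1703·5.282=0.900; a1=0.870 < 0.900 ≤ a1+a2=4.662 → R2 fires; B=3 M=5 R=1 G=3 E=11
Draw 9: a1=0.957, a2=1.422, a3=0.310, a0=2.689; τ=−ln(0.0133)/2.689=1.607 → t=2.874; u2·a0=0.5491·2.689=1.477; a1=0.957 < 1.477 ≤ a1+a2=2.379 → R2 fires; B=2 M=5 R=0 G=3 E=12
Draw 10: a1=1.044, a2=0.000, a3=0.000, a0=1.044; τ=−ln(0.2767)/1.044=1.231 → t=4.104; u2·a0=0.3578·1.044=0.374 ≤ a1=1.044 → R1 fires; B=4 M=6 R=0 G=3 E=11
Draw 11: a1=0.957, a2=0.000, a3=0.000, a0=0.957; τ=−ln(0.6215)/0.957=0.497 → t=4.601; u2·a0=0.4224·0.957=0.404 ≤ a1=0.957 → R1 fires; B=6 M=7 R=0 G=3 E=10
Draw 12: a1=0.870, a2=0.000, a3=0.000, a0=0.870; τ=−ln(0.5077)/0.870=0.779 → t=5.380 > T=4.65: stop.
At T=4.65: B=6 M=7 R=0 G=3 E=10; the largest is E.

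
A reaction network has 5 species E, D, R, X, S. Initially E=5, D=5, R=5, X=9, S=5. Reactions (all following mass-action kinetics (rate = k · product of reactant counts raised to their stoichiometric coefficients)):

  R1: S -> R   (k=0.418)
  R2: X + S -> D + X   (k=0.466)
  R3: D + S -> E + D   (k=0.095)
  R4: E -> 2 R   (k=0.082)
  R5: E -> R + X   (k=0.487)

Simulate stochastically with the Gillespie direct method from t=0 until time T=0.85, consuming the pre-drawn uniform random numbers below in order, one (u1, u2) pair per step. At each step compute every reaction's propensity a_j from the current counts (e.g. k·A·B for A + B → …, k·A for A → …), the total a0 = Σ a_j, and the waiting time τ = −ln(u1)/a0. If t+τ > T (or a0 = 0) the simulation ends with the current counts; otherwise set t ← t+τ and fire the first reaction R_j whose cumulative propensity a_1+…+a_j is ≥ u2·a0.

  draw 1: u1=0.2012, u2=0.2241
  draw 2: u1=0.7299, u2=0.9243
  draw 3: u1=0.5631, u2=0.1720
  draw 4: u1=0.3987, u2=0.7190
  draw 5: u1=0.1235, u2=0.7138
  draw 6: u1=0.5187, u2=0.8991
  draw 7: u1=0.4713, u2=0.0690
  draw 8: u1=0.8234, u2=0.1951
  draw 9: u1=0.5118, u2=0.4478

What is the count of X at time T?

X at T = 12

t=0.000: E=5 D=5 R=5 X=9 S=5
Draw 1: a1=2.090, a2=20.970, a3=2.375, a4=0.410, a5=2.435, a0=28.280; τ=−ln(0.2012)/28.280=0.057 → t=0.057; u2·a0=0.2241·28.280=6.338; a1=2.090 < 6.338 ≤ a1+a2=23.060 → R2 fires; E=5 D=6 R=5 X=9 S=4
Draw 2: a1=1.672, a2=16.776, a3=2.280, a4=0.410, a5=2.435, a0=23.573; τ=−ln(0.7299)/23.573=0.013 → t=0.070; u2·a0=0.9243·23.573=21.789; a1+…+a4=21.138 < 21.789 ≤ a1+…+a5=23.573 → R5 fires; E=4 D=6 R=6 X=10 S=4
Draw 3: a1=1.672, a2=18.640, a3=2.280, a4=0.328, a5=1.948, a0=24.868; τ=−ln(0.5631)/24.868=0.023 → t=0.093; u2·a0=0.1720·24.868=4.277; a1=1.672 < 4.277 ≤ a1+a2=20.312 → R2 fires; E=4 D=7 R=6 X=10 S=3
Draw 4: a1=1.254, a2=13.980, a3=1.995, a4=0.328, a5=1.948, a0=19.505; τ=−ln(0.3987)/19.505=0.047 → t=0.140; u2·a0=0.7190·19.505=14.024; a1=1.254 < 14.024 ≤ a1+a2=15.234 → R2 fires; E=4 D=8 R=6 X=10 S=2
Draw 5: a1=0.836, a2=9.320, a3=1.520, a4=0.328, a5=1.948, a0=13.952; τ=−ln(0.1235)/13.952=0.150 → t=0.290; u2·a0=0.7138·13.952=9.959; a1=0.836 < 9.959 ≤ a1+a2=10.156 → R2 fires; E=4 D=9 R=6 X=10 S=1
Draw 6: a1=0.418, a2=4.660, a3=0.855, a4=0.328, a5=1.948, a0=8.209; τ=−ln(0.5187)/8.209=0.080 → t=0.370; u2·a0=0.8991·8.209=7.381; a1+…+a4=6.261 < 7.381 ≤ a1+…+a5=8.209 → R5 fires; E=3 D=9 R=7 X=11 S=1
Draw 7: a1=0.418, a2=5.126, a3=0.855, a4=0.246, a5=1.461, a0=8.106; τ=−ln(0.4713)/8.106=0.093 → t=0.463; u2·a0=0.0690·8.106=0.559; a1=0.418 < 0.559 ≤ a1+a2=5.544 → R2 fires; E=3 D=10 R=7 X=11 S=0
Draw 8: a1=0.000, a2=0.000, a3=0.000, a4=0.246, a5=1.461, a0=1.707; τ=−ln(0.8234)/1.707=0.114 → t=0.577; u2·a0=0.1951·1.707=0.333; a1+…+a4=0.246 < 0.333 ≤ a1+…+a5=1.707 → R5 fires; E=2 D=10 R=8 X=12 S=0
Draw 9: a1=0.000, a2=0.000, a3=0.000, a4=0.164, a5=0.974, a0=1.138; τ=−ln(0.5118)/1.138=0.589 → t=1.165 > T=0.85: stop.
Read off X at T=0.85: 12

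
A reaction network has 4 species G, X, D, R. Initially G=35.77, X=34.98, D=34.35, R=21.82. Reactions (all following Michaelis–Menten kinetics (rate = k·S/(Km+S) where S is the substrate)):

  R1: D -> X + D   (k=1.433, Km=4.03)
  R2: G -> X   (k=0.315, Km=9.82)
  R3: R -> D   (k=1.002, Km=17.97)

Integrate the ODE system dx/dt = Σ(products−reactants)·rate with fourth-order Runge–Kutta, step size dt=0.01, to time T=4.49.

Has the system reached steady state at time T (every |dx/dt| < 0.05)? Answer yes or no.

RK4 with dt=0.01: 449 steps to T=4.49. Trajectory (selected grid times):
t=0.00: G=35.77 X=34.98 D=34.35 R=21.82
t=0.50: G=35.65 X=35.75 D=34.62 R=21.55
t=1.00: G=35.52 X=36.51 D=34.90 R=21.27
t=1.50: G=35.40 X=37.28 D=35.17 R=21.00
t=2.00: G=35.28 X=38.04 D=35.44 R=20.73
t=2.49: G=35.16 X=38.79 D=35.70 R=20.47
t=2.99: G=35.03 X=39.56 D=35.96 R=20.21
t=3.49: G=34.91 X=40.33 D=36.23 R=19.94
t=3.99: G=34.79 X=41.10 D=36.49 R=19.68
t=4.49: G=34.66 X=41.86 D=36.75 R=19.42
Rates at T: R1=1.2914, R2=0.2455, R3=0.5204
dx/dt at T (Σ net stoichiometry × rate): G=-0.2455, X=+1.5369, D=+0.5204, R=-0.5204
Largest |dx/dt| is |+1.5369| (X) ≥ 0.05 → not steady.

Steady state at T: no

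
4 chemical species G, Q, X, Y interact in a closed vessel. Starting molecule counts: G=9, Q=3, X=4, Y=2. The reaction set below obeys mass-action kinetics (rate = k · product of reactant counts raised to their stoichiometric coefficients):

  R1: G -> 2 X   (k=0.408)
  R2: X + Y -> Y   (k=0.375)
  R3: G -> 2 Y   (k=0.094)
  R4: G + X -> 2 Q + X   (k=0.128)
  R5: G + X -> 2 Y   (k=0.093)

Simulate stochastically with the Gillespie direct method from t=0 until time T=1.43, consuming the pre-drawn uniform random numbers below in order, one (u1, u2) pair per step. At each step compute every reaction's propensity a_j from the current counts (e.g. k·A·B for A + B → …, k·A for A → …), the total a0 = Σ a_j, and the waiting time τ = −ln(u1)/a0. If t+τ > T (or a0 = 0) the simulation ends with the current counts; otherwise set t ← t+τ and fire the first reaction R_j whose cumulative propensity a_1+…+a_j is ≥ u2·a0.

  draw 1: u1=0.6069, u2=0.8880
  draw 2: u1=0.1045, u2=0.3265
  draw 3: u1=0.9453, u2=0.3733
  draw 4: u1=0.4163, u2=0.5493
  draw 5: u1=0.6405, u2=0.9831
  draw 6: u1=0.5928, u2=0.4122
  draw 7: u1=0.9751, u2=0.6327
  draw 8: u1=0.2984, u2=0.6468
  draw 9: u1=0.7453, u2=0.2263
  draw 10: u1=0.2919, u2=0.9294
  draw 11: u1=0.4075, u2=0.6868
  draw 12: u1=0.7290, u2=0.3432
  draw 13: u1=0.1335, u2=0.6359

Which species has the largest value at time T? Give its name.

Dominant species at T: Y

t=0.000: G=9 Q=3 X=4 Y=2
Draw 1: a1=3.672, a2=3.000, a3=0.846, a4=4.608, a5=3.348, a0=15.474; τ=−ln(0.6069)/15.474=0.032 → t=0.032; u2·a0=0.8880·15.474=13.741; a1+…+a4=12.126 < 13.741 ≤ a1+…+a5=15.474 → R5 fires; G=8 Q=3 X=3 Y=4
Draw 2: a1=3.264, a2=4.500, a3=0.752, a4=3.072, a5=2.232, a0=13.820; τ=−ln(0.1045)/13.820=0.163 → t=0.196; u2·a0=0.3265·13.820=4.512; a1=3.264 < 4.512 ≤ a1+a2=7.764 → R2 fires; G=8 Q=3 X=2 Y=4
Draw 3: a1=3.264, a2=3.000, a3=0.752, a4=2.048, a5=1.488, a0=10.552; τ=−ln(0.9453)/10.552=0.005 → t=0.201; u2·a0=0.3733·10.552=3.939; a1=3.264 < 3.939 ≤ a1+a2=6.264 → R2 fires; G=8 Q=3 X=1 Y=4
Draw 4: a1=3.264, a2=1.500, a3=0.752, a4=1.024, a5=0.744, a0=7.284; τ=−ln(0.4163)/7.284=0.120 → t=0.321; u2·a0=0.5493·7.284=4.001; a1=3.264 < 4.001 ≤ a1+a2=4.764 → R2 fires; G=8 Q=3 X=0 Y=4
Draw 5: a1=3.264, a2=0.000, a3=0.752, a4=0.000, a5=0.000, a0=4.016; τ=−ln(0.6405)/4.016=0.111 → t=0.432; u2·a0=0.9831·4.016=3.948; a1+a2=3.264 < 3.948 ≤ a1+…+a3=4.016 → R3 fires; G=7 Q=3 X=0 Y=6
Draw 6: a1=2.856, a2=0.000, a3=0.658, a4=0.000, a5=0.000, a0=3.514; τ=−ln(0.5928)/3.514=0.149 → t=0.581; u2·a0=0.4122·3.514=1.448 ≤ a1=2.856 → R1 fires; G=6 Q=3 X=2 Y=6
Draw 7: a1=2.448, a2=4.500, a3=0.564, a4=1.536, a5=1.116, a0=10.164; τ=−ln(0.9751)/10.164=0.002 → t=0.584; u2·a0=0.6327·10.164=6.431; a1=2.448 < 6.431 ≤ a1+a2=6.948 → R2 fires; G=6 Q=3 X=1 Y=6
Draw 8: a1=2.448, a2=2.250, a3=0.564, a4=0.768, a5=0.558, a0=6.588; τ=−ln(0.2984)/6.588=0.184 → t=0.767; u2·a0=0.6468·6.588=4.261; a1=2.448 < 4.261 ≤ a1+a2=4.698 → R2 fires; G=6 Q=3 X=0 Y=6
Draw 9: a1=2.448, a2=0.000, a3=0.564, a4=0.000, a5=0.000, a0=3.012; τ=−ln(0.7453)/3.012=0.098 → t=0.865; u2·a0=0.2263·3.012=0.682 ≤ a1=2.448 → R1 fires; G=5 Q=3 X=2 Y=6
Draw 10: a1=2.040, a2=4.500, a3=0.470, a4=1.280, a5=0.930, a0=9.220; τ=−ln(0.2919)/9.220=0.134 → t=0.998; u2·a0=0.9294·9.220=8.569; a1+…+a4=8.290 < 8.569 ≤ a1+…+a5=9.220 → R5 fires; G=4 Q=3 X=1 Y=8
Draw 11: a1=1.632, a2=3.000, a3=0.376, a4=0.512, a5=0.372, a0=5.892; τ=−ln(0.4075)/5.892=0.152 → t=1.151; u2·a0=0.6868·5.892=4.047; a1=1.632 < 4.047 ≤ a1+a2=4.632 → R2 fires; G=4 Q=3 X=0 Y=8
Draw 12: a1=1.632, a2=0.000, a3=0.376, a4=0.000, a5=0.000, a0=2.008; τ=−ln(0.7290)/2.008=0.157 → t=1.308; u2·a0=0.3432·2.008=0.689 ≤ a1=1.632 → R1 fires; G=3 Q=3 X=2 Y=8
Draw 13: a1=1.224, a2=6.000, a3=0.282, a4=0.768, a5=0.558, a0=8.832; τ=−ln(0.1335)/8.832=0.228 → t=1.536 > T=1.43: stop.
At T=1.43: G=3 Q=3 X=2 Y=8; the largest is Y.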